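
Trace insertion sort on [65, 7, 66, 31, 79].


Initial: [65, 7, 66, 31, 79]
Insert 7: [7, 65, 66, 31, 79]
Insert 66: [7, 65, 66, 31, 79]
Insert 31: [7, 31, 65, 66, 79]
Insert 79: [7, 31, 65, 66, 79]

Sorted: [7, 31, 65, 66, 79]


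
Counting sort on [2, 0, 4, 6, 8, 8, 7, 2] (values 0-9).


Input: [2, 0, 4, 6, 8, 8, 7, 2]
Counts: [1, 0, 2, 0, 1, 0, 1, 1, 2, 0]

Sorted: [0, 2, 2, 4, 6, 7, 8, 8]


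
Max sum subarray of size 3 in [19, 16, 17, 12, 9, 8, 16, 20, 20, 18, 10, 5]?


[0:3]: 52
[1:4]: 45
[2:5]: 38
[3:6]: 29
[4:7]: 33
[5:8]: 44
[6:9]: 56
[7:10]: 58
[8:11]: 48
[9:12]: 33

Max: 58 at [7:10]


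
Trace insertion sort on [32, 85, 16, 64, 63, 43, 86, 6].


Initial: [32, 85, 16, 64, 63, 43, 86, 6]
Insert 85: [32, 85, 16, 64, 63, 43, 86, 6]
Insert 16: [16, 32, 85, 64, 63, 43, 86, 6]
Insert 64: [16, 32, 64, 85, 63, 43, 86, 6]
Insert 63: [16, 32, 63, 64, 85, 43, 86, 6]
Insert 43: [16, 32, 43, 63, 64, 85, 86, 6]
Insert 86: [16, 32, 43, 63, 64, 85, 86, 6]
Insert 6: [6, 16, 32, 43, 63, 64, 85, 86]

Sorted: [6, 16, 32, 43, 63, 64, 85, 86]


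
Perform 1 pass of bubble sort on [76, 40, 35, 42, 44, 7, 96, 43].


Initial: [76, 40, 35, 42, 44, 7, 96, 43]
Pass 1: [40, 35, 42, 44, 7, 76, 43, 96] (6 swaps)

After 1 pass: [40, 35, 42, 44, 7, 76, 43, 96]


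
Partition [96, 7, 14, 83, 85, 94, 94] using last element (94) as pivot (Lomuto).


Pivot: 94
  7 <= 94: swap -> [7, 96, 14, 83, 85, 94, 94]
  14 <= 94: swap -> [7, 14, 96, 83, 85, 94, 94]
  83 <= 94: swap -> [7, 14, 83, 96, 85, 94, 94]
  85 <= 94: swap -> [7, 14, 83, 85, 96, 94, 94]
  94 <= 94: swap -> [7, 14, 83, 85, 94, 96, 94]
Place pivot at 5: [7, 14, 83, 85, 94, 94, 96]

Partitioned: [7, 14, 83, 85, 94, 94, 96]


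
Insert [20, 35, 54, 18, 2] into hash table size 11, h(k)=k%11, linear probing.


Insert 20: h=9 -> slot 9
Insert 35: h=2 -> slot 2
Insert 54: h=10 -> slot 10
Insert 18: h=7 -> slot 7
Insert 2: h=2, 1 probes -> slot 3

Table: [None, None, 35, 2, None, None, None, 18, None, 20, 54]


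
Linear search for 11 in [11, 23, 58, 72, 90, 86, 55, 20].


i=0: 11==11 found!

Found at 0, 1 comps


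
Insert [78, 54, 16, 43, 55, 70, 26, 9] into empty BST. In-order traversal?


Insert 78: root
Insert 54: L from 78
Insert 16: L from 78 -> L from 54
Insert 43: L from 78 -> L from 54 -> R from 16
Insert 55: L from 78 -> R from 54
Insert 70: L from 78 -> R from 54 -> R from 55
Insert 26: L from 78 -> L from 54 -> R from 16 -> L from 43
Insert 9: L from 78 -> L from 54 -> L from 16

In-order: [9, 16, 26, 43, 54, 55, 70, 78]


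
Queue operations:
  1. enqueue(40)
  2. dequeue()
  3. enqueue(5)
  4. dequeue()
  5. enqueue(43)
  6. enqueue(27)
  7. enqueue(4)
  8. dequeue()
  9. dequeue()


enqueue(40) -> [40]
dequeue()->40, []
enqueue(5) -> [5]
dequeue()->5, []
enqueue(43) -> [43]
enqueue(27) -> [43, 27]
enqueue(4) -> [43, 27, 4]
dequeue()->43, [27, 4]
dequeue()->27, [4]

Final queue: [4]


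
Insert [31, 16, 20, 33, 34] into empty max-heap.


Insert 31: [31]
Insert 16: [31, 16]
Insert 20: [31, 16, 20]
Insert 33: [33, 31, 20, 16]
Insert 34: [34, 33, 20, 16, 31]

Final heap: [34, 33, 20, 16, 31]


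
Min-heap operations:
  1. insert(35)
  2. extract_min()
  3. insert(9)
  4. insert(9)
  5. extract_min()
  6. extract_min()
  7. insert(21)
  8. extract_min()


insert(35) -> [35]
extract_min()->35, []
insert(9) -> [9]
insert(9) -> [9, 9]
extract_min()->9, [9]
extract_min()->9, []
insert(21) -> [21]
extract_min()->21, []

Final heap: []


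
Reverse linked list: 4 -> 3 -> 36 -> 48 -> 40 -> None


Step 1: curr=4, set curr.next=prev(None) | reversed so far: 4
Step 2: curr=3, set curr.next=prev(4) | reversed so far: 3 -> 4
Step 3: curr=36, set curr.next=prev(3) | reversed so far: 36 -> 3 -> 4
Step 4: curr=48, set curr.next=prev(36) | reversed so far: 48 -> 36 -> 3 -> 4
Step 5: curr=40, set curr.next=prev(48) | reversed so far: 40 -> 48 -> 36 -> 3 -> 4

40 -> 48 -> 36 -> 3 -> 4 -> None


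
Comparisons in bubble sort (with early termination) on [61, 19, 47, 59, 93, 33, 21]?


Algorithm: bubble sort (with early termination)
Input: [61, 19, 47, 59, 93, 33, 21]
Sorted: [19, 21, 33, 47, 59, 61, 93]

21


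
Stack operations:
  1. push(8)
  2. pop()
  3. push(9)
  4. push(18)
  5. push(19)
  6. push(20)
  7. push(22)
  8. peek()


push(8) -> [8]
pop()->8, []
push(9) -> [9]
push(18) -> [9, 18]
push(19) -> [9, 18, 19]
push(20) -> [9, 18, 19, 20]
push(22) -> [9, 18, 19, 20, 22]
peek()->22

Final stack: [9, 18, 19, 20, 22]


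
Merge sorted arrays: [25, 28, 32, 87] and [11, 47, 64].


Take 11 from B
Take 25 from A
Take 28 from A
Take 32 from A
Take 47 from B
Take 64 from B

Merged: [11, 25, 28, 32, 47, 64, 87]


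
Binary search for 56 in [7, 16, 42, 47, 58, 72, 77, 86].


Step 1: lo=0, hi=7, mid=3, val=47
Step 2: lo=4, hi=7, mid=5, val=72
Step 3: lo=4, hi=4, mid=4, val=58

Not found


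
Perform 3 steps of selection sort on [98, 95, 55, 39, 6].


Initial: [98, 95, 55, 39, 6]
Step 1: min=6 at 4
  Swap: [6, 95, 55, 39, 98]
Step 2: min=39 at 3
  Swap: [6, 39, 55, 95, 98]
Step 3: min=55 at 2
  Swap: [6, 39, 55, 95, 98]

After 3 steps: [6, 39, 55, 95, 98]


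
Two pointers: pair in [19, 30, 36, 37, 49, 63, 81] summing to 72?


lo=0(19)+hi=6(81)=100
lo=0(19)+hi=5(63)=82
lo=0(19)+hi=4(49)=68
lo=1(30)+hi=4(49)=79
lo=1(30)+hi=3(37)=67
lo=2(36)+hi=3(37)=73

No pair found


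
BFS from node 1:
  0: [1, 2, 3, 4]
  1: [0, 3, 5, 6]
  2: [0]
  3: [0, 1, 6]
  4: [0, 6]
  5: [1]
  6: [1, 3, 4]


Visit 1, enqueue [0, 3, 5, 6]
Visit 0, enqueue [2, 4]
Visit 3, enqueue []
Visit 5, enqueue []
Visit 6, enqueue []
Visit 2, enqueue []
Visit 4, enqueue []

BFS order: [1, 0, 3, 5, 6, 2, 4]


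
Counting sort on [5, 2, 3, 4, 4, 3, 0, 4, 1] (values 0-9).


Input: [5, 2, 3, 4, 4, 3, 0, 4, 1]
Counts: [1, 1, 1, 2, 3, 1, 0, 0, 0, 0]

Sorted: [0, 1, 2, 3, 3, 4, 4, 4, 5]


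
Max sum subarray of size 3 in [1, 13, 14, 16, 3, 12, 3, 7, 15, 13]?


[0:3]: 28
[1:4]: 43
[2:5]: 33
[3:6]: 31
[4:7]: 18
[5:8]: 22
[6:9]: 25
[7:10]: 35

Max: 43 at [1:4]


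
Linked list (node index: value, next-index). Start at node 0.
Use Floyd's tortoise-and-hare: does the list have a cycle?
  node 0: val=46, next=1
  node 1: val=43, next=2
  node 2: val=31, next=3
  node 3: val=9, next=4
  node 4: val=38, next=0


Floyd's tortoise (slow, +1) and hare (fast, +2):
  init: slow=0, fast=0
  step 1: slow=1, fast=2
  step 2: slow=2, fast=4
  step 3: slow=3, fast=1
  step 4: slow=4, fast=3
  step 5: slow=0, fast=0
  slow == fast at node 0: cycle detected

Cycle: yes


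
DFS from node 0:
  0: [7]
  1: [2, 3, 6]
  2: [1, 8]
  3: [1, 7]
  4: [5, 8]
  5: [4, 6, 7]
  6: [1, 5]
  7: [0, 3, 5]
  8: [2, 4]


Visit 0, push [7]
Visit 7, push [5, 3]
Visit 3, push [1]
Visit 1, push [6, 2]
Visit 2, push [8]
Visit 8, push [4]
Visit 4, push [5]
Visit 5, push [6]
Visit 6, push []

DFS order: [0, 7, 3, 1, 2, 8, 4, 5, 6]


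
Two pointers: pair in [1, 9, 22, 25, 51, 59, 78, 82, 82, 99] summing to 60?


lo=0(1)+hi=9(99)=100
lo=0(1)+hi=8(82)=83
lo=0(1)+hi=7(82)=83
lo=0(1)+hi=6(78)=79
lo=0(1)+hi=5(59)=60

Yes: 1+59=60


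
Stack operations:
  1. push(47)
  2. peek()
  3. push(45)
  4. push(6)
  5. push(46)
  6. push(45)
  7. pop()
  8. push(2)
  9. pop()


push(47) -> [47]
peek()->47
push(45) -> [47, 45]
push(6) -> [47, 45, 6]
push(46) -> [47, 45, 6, 46]
push(45) -> [47, 45, 6, 46, 45]
pop()->45, [47, 45, 6, 46]
push(2) -> [47, 45, 6, 46, 2]
pop()->2, [47, 45, 6, 46]

Final stack: [47, 45, 6, 46]


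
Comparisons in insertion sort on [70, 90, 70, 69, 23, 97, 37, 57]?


Algorithm: insertion sort
Input: [70, 90, 70, 69, 23, 97, 37, 57]
Sorted: [23, 37, 57, 69, 70, 70, 90, 97]

23


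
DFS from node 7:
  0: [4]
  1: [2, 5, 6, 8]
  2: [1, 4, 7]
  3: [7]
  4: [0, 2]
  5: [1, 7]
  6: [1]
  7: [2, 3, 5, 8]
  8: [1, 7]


Visit 7, push [8, 5, 3, 2]
Visit 2, push [4, 1]
Visit 1, push [8, 6, 5]
Visit 5, push []
Visit 6, push []
Visit 8, push []
Visit 4, push [0]
Visit 0, push []
Visit 3, push []

DFS order: [7, 2, 1, 5, 6, 8, 4, 0, 3]


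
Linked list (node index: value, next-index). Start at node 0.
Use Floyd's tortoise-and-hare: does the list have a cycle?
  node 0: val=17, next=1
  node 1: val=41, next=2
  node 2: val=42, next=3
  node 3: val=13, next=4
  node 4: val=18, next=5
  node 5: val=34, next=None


Floyd's tortoise (slow, +1) and hare (fast, +2):
  init: slow=0, fast=0
  step 1: slow=1, fast=2
  step 2: slow=2, fast=4
  step 3: fast 4->5->None, no cycle

Cycle: no


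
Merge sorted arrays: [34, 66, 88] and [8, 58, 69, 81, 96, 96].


Take 8 from B
Take 34 from A
Take 58 from B
Take 66 from A
Take 69 from B
Take 81 from B
Take 88 from A

Merged: [8, 34, 58, 66, 69, 81, 88, 96, 96]


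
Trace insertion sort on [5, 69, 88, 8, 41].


Initial: [5, 69, 88, 8, 41]
Insert 69: [5, 69, 88, 8, 41]
Insert 88: [5, 69, 88, 8, 41]
Insert 8: [5, 8, 69, 88, 41]
Insert 41: [5, 8, 41, 69, 88]

Sorted: [5, 8, 41, 69, 88]


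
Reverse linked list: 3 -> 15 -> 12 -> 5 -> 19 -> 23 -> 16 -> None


Step 1: curr=3, set curr.next=prev(None) | reversed so far: 3
Step 2: curr=15, set curr.next=prev(3) | reversed so far: 15 -> 3
Step 3: curr=12, set curr.next=prev(15) | reversed so far: 12 -> 15 -> 3
Step 4: curr=5, set curr.next=prev(12) | reversed so far: 5 -> 12 -> 15 -> 3
Step 5: curr=19, set curr.next=prev(5) | reversed so far: 19 -> 5 -> 12 -> 15 -> 3
Step 6: curr=23, set curr.next=prev(19) | reversed so far: 23 -> 19 -> 5 -> 12 -> 15 -> 3
Step 7: curr=16, set curr.next=prev(23) | reversed so far: 16 -> 23 -> 19 -> 5 -> 12 -> 15 -> 3

16 -> 23 -> 19 -> 5 -> 12 -> 15 -> 3 -> None


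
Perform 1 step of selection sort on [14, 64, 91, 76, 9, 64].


Initial: [14, 64, 91, 76, 9, 64]
Step 1: min=9 at 4
  Swap: [9, 64, 91, 76, 14, 64]

After 1 step: [9, 64, 91, 76, 14, 64]


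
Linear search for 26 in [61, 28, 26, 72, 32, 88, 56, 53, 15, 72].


i=0: 61!=26
i=1: 28!=26
i=2: 26==26 found!

Found at 2, 3 comps


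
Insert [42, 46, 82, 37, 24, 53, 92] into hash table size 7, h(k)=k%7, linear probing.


Insert 42: h=0 -> slot 0
Insert 46: h=4 -> slot 4
Insert 82: h=5 -> slot 5
Insert 37: h=2 -> slot 2
Insert 24: h=3 -> slot 3
Insert 53: h=4, 2 probes -> slot 6
Insert 92: h=1 -> slot 1

Table: [42, 92, 37, 24, 46, 82, 53]


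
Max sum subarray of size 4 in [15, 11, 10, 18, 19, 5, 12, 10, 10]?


[0:4]: 54
[1:5]: 58
[2:6]: 52
[3:7]: 54
[4:8]: 46
[5:9]: 37

Max: 58 at [1:5]


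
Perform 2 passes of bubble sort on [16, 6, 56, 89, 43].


Initial: [16, 6, 56, 89, 43]
Pass 1: [6, 16, 56, 43, 89] (2 swaps)
Pass 2: [6, 16, 43, 56, 89] (1 swaps)

After 2 passes: [6, 16, 43, 56, 89]


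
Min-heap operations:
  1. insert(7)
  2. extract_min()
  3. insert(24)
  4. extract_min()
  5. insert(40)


insert(7) -> [7]
extract_min()->7, []
insert(24) -> [24]
extract_min()->24, []
insert(40) -> [40]

Final heap: [40]


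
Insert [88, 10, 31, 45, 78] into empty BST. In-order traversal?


Insert 88: root
Insert 10: L from 88
Insert 31: L from 88 -> R from 10
Insert 45: L from 88 -> R from 10 -> R from 31
Insert 78: L from 88 -> R from 10 -> R from 31 -> R from 45

In-order: [10, 31, 45, 78, 88]


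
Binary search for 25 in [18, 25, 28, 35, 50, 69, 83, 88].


Step 1: lo=0, hi=7, mid=3, val=35
Step 2: lo=0, hi=2, mid=1, val=25

Found at index 1


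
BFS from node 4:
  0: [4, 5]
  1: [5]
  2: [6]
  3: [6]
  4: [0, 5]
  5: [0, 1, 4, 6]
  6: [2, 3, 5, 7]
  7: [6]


Visit 4, enqueue [0, 5]
Visit 0, enqueue []
Visit 5, enqueue [1, 6]
Visit 1, enqueue []
Visit 6, enqueue [2, 3, 7]
Visit 2, enqueue []
Visit 3, enqueue []
Visit 7, enqueue []

BFS order: [4, 0, 5, 1, 6, 2, 3, 7]


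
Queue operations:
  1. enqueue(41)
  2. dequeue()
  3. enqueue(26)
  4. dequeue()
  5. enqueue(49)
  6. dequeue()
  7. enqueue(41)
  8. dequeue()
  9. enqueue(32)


enqueue(41) -> [41]
dequeue()->41, []
enqueue(26) -> [26]
dequeue()->26, []
enqueue(49) -> [49]
dequeue()->49, []
enqueue(41) -> [41]
dequeue()->41, []
enqueue(32) -> [32]

Final queue: [32]


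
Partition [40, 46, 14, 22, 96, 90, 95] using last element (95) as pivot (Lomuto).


Pivot: 95
  40 <= 95: advance i (no swap)
  46 <= 95: advance i (no swap)
  14 <= 95: advance i (no swap)
  22 <= 95: advance i (no swap)
  90 <= 95: swap -> [40, 46, 14, 22, 90, 96, 95]
Place pivot at 5: [40, 46, 14, 22, 90, 95, 96]

Partitioned: [40, 46, 14, 22, 90, 95, 96]


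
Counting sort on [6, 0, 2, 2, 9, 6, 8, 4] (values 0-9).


Input: [6, 0, 2, 2, 9, 6, 8, 4]
Counts: [1, 0, 2, 0, 1, 0, 2, 0, 1, 1]

Sorted: [0, 2, 2, 4, 6, 6, 8, 9]


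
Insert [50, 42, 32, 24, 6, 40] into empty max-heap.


Insert 50: [50]
Insert 42: [50, 42]
Insert 32: [50, 42, 32]
Insert 24: [50, 42, 32, 24]
Insert 6: [50, 42, 32, 24, 6]
Insert 40: [50, 42, 40, 24, 6, 32]

Final heap: [50, 42, 40, 24, 6, 32]


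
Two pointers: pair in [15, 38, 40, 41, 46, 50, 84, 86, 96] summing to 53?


lo=0(15)+hi=8(96)=111
lo=0(15)+hi=7(86)=101
lo=0(15)+hi=6(84)=99
lo=0(15)+hi=5(50)=65
lo=0(15)+hi=4(46)=61
lo=0(15)+hi=3(41)=56
lo=0(15)+hi=2(40)=55
lo=0(15)+hi=1(38)=53

Yes: 15+38=53


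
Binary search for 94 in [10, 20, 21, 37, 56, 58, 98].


Step 1: lo=0, hi=6, mid=3, val=37
Step 2: lo=4, hi=6, mid=5, val=58
Step 3: lo=6, hi=6, mid=6, val=98

Not found


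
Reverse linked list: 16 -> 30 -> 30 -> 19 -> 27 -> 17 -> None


Step 1: curr=16, set curr.next=prev(None) | reversed so far: 16
Step 2: curr=30, set curr.next=prev(16) | reversed so far: 30 -> 16
Step 3: curr=30, set curr.next=prev(30) | reversed so far: 30 -> 30 -> 16
Step 4: curr=19, set curr.next=prev(30) | reversed so far: 19 -> 30 -> 30 -> 16
Step 5: curr=27, set curr.next=prev(19) | reversed so far: 27 -> 19 -> 30 -> 30 -> 16
Step 6: curr=17, set curr.next=prev(27) | reversed so far: 17 -> 27 -> 19 -> 30 -> 30 -> 16

17 -> 27 -> 19 -> 30 -> 30 -> 16 -> None


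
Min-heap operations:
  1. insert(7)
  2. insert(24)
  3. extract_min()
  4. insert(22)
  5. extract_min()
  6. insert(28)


insert(7) -> [7]
insert(24) -> [7, 24]
extract_min()->7, [24]
insert(22) -> [22, 24]
extract_min()->22, [24]
insert(28) -> [24, 28]

Final heap: [24, 28]


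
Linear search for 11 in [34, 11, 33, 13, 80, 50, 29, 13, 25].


i=0: 34!=11
i=1: 11==11 found!

Found at 1, 2 comps


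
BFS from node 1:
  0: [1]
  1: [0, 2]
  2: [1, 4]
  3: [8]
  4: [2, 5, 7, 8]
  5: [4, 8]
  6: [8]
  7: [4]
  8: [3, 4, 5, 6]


Visit 1, enqueue [0, 2]
Visit 0, enqueue []
Visit 2, enqueue [4]
Visit 4, enqueue [5, 7, 8]
Visit 5, enqueue []
Visit 7, enqueue []
Visit 8, enqueue [3, 6]
Visit 3, enqueue []
Visit 6, enqueue []

BFS order: [1, 0, 2, 4, 5, 7, 8, 3, 6]


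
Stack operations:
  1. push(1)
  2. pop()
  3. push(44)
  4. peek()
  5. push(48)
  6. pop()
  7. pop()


push(1) -> [1]
pop()->1, []
push(44) -> [44]
peek()->44
push(48) -> [44, 48]
pop()->48, [44]
pop()->44, []

Final stack: []


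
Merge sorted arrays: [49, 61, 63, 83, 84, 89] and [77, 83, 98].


Take 49 from A
Take 61 from A
Take 63 from A
Take 77 from B
Take 83 from A
Take 83 from B
Take 84 from A
Take 89 from A

Merged: [49, 61, 63, 77, 83, 83, 84, 89, 98]


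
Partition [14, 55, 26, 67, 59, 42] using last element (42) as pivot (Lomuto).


Pivot: 42
  14 <= 42: advance i (no swap)
  26 <= 42: swap -> [14, 26, 55, 67, 59, 42]
Place pivot at 2: [14, 26, 42, 67, 59, 55]

Partitioned: [14, 26, 42, 67, 59, 55]


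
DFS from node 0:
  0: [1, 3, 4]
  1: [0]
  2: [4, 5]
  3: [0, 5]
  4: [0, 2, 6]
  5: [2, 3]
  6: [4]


Visit 0, push [4, 3, 1]
Visit 1, push []
Visit 3, push [5]
Visit 5, push [2]
Visit 2, push [4]
Visit 4, push [6]
Visit 6, push []

DFS order: [0, 1, 3, 5, 2, 4, 6]


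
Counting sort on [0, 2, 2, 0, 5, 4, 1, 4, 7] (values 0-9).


Input: [0, 2, 2, 0, 5, 4, 1, 4, 7]
Counts: [2, 1, 2, 0, 2, 1, 0, 1, 0, 0]

Sorted: [0, 0, 1, 2, 2, 4, 4, 5, 7]


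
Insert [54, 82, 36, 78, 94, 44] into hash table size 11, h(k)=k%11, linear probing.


Insert 54: h=10 -> slot 10
Insert 82: h=5 -> slot 5
Insert 36: h=3 -> slot 3
Insert 78: h=1 -> slot 1
Insert 94: h=6 -> slot 6
Insert 44: h=0 -> slot 0

Table: [44, 78, None, 36, None, 82, 94, None, None, None, 54]


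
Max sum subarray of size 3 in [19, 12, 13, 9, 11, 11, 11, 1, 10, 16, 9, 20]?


[0:3]: 44
[1:4]: 34
[2:5]: 33
[3:6]: 31
[4:7]: 33
[5:8]: 23
[6:9]: 22
[7:10]: 27
[8:11]: 35
[9:12]: 45

Max: 45 at [9:12]


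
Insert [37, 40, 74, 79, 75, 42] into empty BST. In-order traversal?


Insert 37: root
Insert 40: R from 37
Insert 74: R from 37 -> R from 40
Insert 79: R from 37 -> R from 40 -> R from 74
Insert 75: R from 37 -> R from 40 -> R from 74 -> L from 79
Insert 42: R from 37 -> R from 40 -> L from 74

In-order: [37, 40, 42, 74, 75, 79]


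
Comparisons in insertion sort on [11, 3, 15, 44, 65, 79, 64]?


Algorithm: insertion sort
Input: [11, 3, 15, 44, 65, 79, 64]
Sorted: [3, 11, 15, 44, 64, 65, 79]

8


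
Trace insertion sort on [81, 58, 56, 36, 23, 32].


Initial: [81, 58, 56, 36, 23, 32]
Insert 58: [58, 81, 56, 36, 23, 32]
Insert 56: [56, 58, 81, 36, 23, 32]
Insert 36: [36, 56, 58, 81, 23, 32]
Insert 23: [23, 36, 56, 58, 81, 32]
Insert 32: [23, 32, 36, 56, 58, 81]

Sorted: [23, 32, 36, 56, 58, 81]


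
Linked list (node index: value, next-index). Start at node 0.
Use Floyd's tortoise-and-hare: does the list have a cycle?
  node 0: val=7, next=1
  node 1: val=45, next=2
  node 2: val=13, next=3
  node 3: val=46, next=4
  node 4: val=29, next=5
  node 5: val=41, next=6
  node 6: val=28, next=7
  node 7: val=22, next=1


Floyd's tortoise (slow, +1) and hare (fast, +2):
  init: slow=0, fast=0
  step 1: slow=1, fast=2
  step 2: slow=2, fast=4
  step 3: slow=3, fast=6
  step 4: slow=4, fast=1
  step 5: slow=5, fast=3
  step 6: slow=6, fast=5
  step 7: slow=7, fast=7
  slow == fast at node 7: cycle detected

Cycle: yes


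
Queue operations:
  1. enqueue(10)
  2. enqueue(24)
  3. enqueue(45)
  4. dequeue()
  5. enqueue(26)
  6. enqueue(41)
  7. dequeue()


enqueue(10) -> [10]
enqueue(24) -> [10, 24]
enqueue(45) -> [10, 24, 45]
dequeue()->10, [24, 45]
enqueue(26) -> [24, 45, 26]
enqueue(41) -> [24, 45, 26, 41]
dequeue()->24, [45, 26, 41]

Final queue: [45, 26, 41]


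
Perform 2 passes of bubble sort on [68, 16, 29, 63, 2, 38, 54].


Initial: [68, 16, 29, 63, 2, 38, 54]
Pass 1: [16, 29, 63, 2, 38, 54, 68] (6 swaps)
Pass 2: [16, 29, 2, 38, 54, 63, 68] (3 swaps)

After 2 passes: [16, 29, 2, 38, 54, 63, 68]


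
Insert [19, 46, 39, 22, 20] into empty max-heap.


Insert 19: [19]
Insert 46: [46, 19]
Insert 39: [46, 19, 39]
Insert 22: [46, 22, 39, 19]
Insert 20: [46, 22, 39, 19, 20]

Final heap: [46, 22, 39, 19, 20]


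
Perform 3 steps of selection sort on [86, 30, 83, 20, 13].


Initial: [86, 30, 83, 20, 13]
Step 1: min=13 at 4
  Swap: [13, 30, 83, 20, 86]
Step 2: min=20 at 3
  Swap: [13, 20, 83, 30, 86]
Step 3: min=30 at 3
  Swap: [13, 20, 30, 83, 86]

After 3 steps: [13, 20, 30, 83, 86]


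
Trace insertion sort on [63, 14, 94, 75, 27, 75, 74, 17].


Initial: [63, 14, 94, 75, 27, 75, 74, 17]
Insert 14: [14, 63, 94, 75, 27, 75, 74, 17]
Insert 94: [14, 63, 94, 75, 27, 75, 74, 17]
Insert 75: [14, 63, 75, 94, 27, 75, 74, 17]
Insert 27: [14, 27, 63, 75, 94, 75, 74, 17]
Insert 75: [14, 27, 63, 75, 75, 94, 74, 17]
Insert 74: [14, 27, 63, 74, 75, 75, 94, 17]
Insert 17: [14, 17, 27, 63, 74, 75, 75, 94]

Sorted: [14, 17, 27, 63, 74, 75, 75, 94]


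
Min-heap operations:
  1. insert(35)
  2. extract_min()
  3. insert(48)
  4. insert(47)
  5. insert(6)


insert(35) -> [35]
extract_min()->35, []
insert(48) -> [48]
insert(47) -> [47, 48]
insert(6) -> [6, 48, 47]

Final heap: [6, 48, 47]


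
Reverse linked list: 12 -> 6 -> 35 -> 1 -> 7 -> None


Step 1: curr=12, set curr.next=prev(None) | reversed so far: 12
Step 2: curr=6, set curr.next=prev(12) | reversed so far: 6 -> 12
Step 3: curr=35, set curr.next=prev(6) | reversed so far: 35 -> 6 -> 12
Step 4: curr=1, set curr.next=prev(35) | reversed so far: 1 -> 35 -> 6 -> 12
Step 5: curr=7, set curr.next=prev(1) | reversed so far: 7 -> 1 -> 35 -> 6 -> 12

7 -> 1 -> 35 -> 6 -> 12 -> None


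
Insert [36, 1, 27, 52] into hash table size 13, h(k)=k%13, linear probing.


Insert 36: h=10 -> slot 10
Insert 1: h=1 -> slot 1
Insert 27: h=1, 1 probes -> slot 2
Insert 52: h=0 -> slot 0

Table: [52, 1, 27, None, None, None, None, None, None, None, 36, None, None]


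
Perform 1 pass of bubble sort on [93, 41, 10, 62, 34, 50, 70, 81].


Initial: [93, 41, 10, 62, 34, 50, 70, 81]
Pass 1: [41, 10, 62, 34, 50, 70, 81, 93] (7 swaps)

After 1 pass: [41, 10, 62, 34, 50, 70, 81, 93]


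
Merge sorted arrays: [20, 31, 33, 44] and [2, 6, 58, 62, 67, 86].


Take 2 from B
Take 6 from B
Take 20 from A
Take 31 from A
Take 33 from A
Take 44 from A

Merged: [2, 6, 20, 31, 33, 44, 58, 62, 67, 86]


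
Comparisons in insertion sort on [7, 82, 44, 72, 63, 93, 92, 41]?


Algorithm: insertion sort
Input: [7, 82, 44, 72, 63, 93, 92, 41]
Sorted: [7, 41, 44, 63, 72, 82, 92, 93]

18


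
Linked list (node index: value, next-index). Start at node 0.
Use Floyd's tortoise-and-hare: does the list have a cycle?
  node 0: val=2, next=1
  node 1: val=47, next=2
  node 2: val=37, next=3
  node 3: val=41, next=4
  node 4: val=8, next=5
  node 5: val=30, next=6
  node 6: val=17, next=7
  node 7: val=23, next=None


Floyd's tortoise (slow, +1) and hare (fast, +2):
  init: slow=0, fast=0
  step 1: slow=1, fast=2
  step 2: slow=2, fast=4
  step 3: slow=3, fast=6
  step 4: fast 6->7->None, no cycle

Cycle: no


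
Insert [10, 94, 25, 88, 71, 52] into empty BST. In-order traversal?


Insert 10: root
Insert 94: R from 10
Insert 25: R from 10 -> L from 94
Insert 88: R from 10 -> L from 94 -> R from 25
Insert 71: R from 10 -> L from 94 -> R from 25 -> L from 88
Insert 52: R from 10 -> L from 94 -> R from 25 -> L from 88 -> L from 71

In-order: [10, 25, 52, 71, 88, 94]


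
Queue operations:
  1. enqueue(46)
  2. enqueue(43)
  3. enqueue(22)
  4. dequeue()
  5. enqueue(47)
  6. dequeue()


enqueue(46) -> [46]
enqueue(43) -> [46, 43]
enqueue(22) -> [46, 43, 22]
dequeue()->46, [43, 22]
enqueue(47) -> [43, 22, 47]
dequeue()->43, [22, 47]

Final queue: [22, 47]


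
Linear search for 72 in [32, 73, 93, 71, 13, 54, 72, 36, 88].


i=0: 32!=72
i=1: 73!=72
i=2: 93!=72
i=3: 71!=72
i=4: 13!=72
i=5: 54!=72
i=6: 72==72 found!

Found at 6, 7 comps


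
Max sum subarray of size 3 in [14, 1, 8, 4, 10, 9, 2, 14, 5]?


[0:3]: 23
[1:4]: 13
[2:5]: 22
[3:6]: 23
[4:7]: 21
[5:8]: 25
[6:9]: 21

Max: 25 at [5:8]


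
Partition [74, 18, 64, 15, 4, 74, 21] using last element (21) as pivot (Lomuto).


Pivot: 21
  18 <= 21: swap -> [18, 74, 64, 15, 4, 74, 21]
  15 <= 21: swap -> [18, 15, 64, 74, 4, 74, 21]
  4 <= 21: swap -> [18, 15, 4, 74, 64, 74, 21]
Place pivot at 3: [18, 15, 4, 21, 64, 74, 74]

Partitioned: [18, 15, 4, 21, 64, 74, 74]


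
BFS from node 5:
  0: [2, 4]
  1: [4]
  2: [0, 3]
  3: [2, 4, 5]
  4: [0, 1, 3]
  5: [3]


Visit 5, enqueue [3]
Visit 3, enqueue [2, 4]
Visit 2, enqueue [0]
Visit 4, enqueue [1]
Visit 0, enqueue []
Visit 1, enqueue []

BFS order: [5, 3, 2, 4, 0, 1]


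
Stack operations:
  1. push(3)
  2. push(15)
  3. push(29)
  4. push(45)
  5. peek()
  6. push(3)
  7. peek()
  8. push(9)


push(3) -> [3]
push(15) -> [3, 15]
push(29) -> [3, 15, 29]
push(45) -> [3, 15, 29, 45]
peek()->45
push(3) -> [3, 15, 29, 45, 3]
peek()->3
push(9) -> [3, 15, 29, 45, 3, 9]

Final stack: [3, 15, 29, 45, 3, 9]


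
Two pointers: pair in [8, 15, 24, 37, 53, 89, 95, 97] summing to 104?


lo=0(8)+hi=7(97)=105
lo=0(8)+hi=6(95)=103
lo=1(15)+hi=6(95)=110
lo=1(15)+hi=5(89)=104

Yes: 15+89=104


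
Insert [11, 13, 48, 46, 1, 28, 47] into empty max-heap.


Insert 11: [11]
Insert 13: [13, 11]
Insert 48: [48, 11, 13]
Insert 46: [48, 46, 13, 11]
Insert 1: [48, 46, 13, 11, 1]
Insert 28: [48, 46, 28, 11, 1, 13]
Insert 47: [48, 46, 47, 11, 1, 13, 28]

Final heap: [48, 46, 47, 11, 1, 13, 28]


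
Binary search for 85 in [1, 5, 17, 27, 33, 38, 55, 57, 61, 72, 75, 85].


Step 1: lo=0, hi=11, mid=5, val=38
Step 2: lo=6, hi=11, mid=8, val=61
Step 3: lo=9, hi=11, mid=10, val=75
Step 4: lo=11, hi=11, mid=11, val=85

Found at index 11


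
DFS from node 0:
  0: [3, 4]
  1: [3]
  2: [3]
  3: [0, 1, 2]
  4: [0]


Visit 0, push [4, 3]
Visit 3, push [2, 1]
Visit 1, push []
Visit 2, push []
Visit 4, push []

DFS order: [0, 3, 1, 2, 4]


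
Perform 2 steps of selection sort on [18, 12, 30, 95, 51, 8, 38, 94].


Initial: [18, 12, 30, 95, 51, 8, 38, 94]
Step 1: min=8 at 5
  Swap: [8, 12, 30, 95, 51, 18, 38, 94]
Step 2: min=12 at 1
  Swap: [8, 12, 30, 95, 51, 18, 38, 94]

After 2 steps: [8, 12, 30, 95, 51, 18, 38, 94]


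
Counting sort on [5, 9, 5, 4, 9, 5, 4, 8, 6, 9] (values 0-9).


Input: [5, 9, 5, 4, 9, 5, 4, 8, 6, 9]
Counts: [0, 0, 0, 0, 2, 3, 1, 0, 1, 3]

Sorted: [4, 4, 5, 5, 5, 6, 8, 9, 9, 9]


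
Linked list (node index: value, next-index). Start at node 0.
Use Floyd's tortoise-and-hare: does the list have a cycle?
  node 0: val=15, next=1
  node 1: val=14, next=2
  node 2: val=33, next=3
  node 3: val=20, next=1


Floyd's tortoise (slow, +1) and hare (fast, +2):
  init: slow=0, fast=0
  step 1: slow=1, fast=2
  step 2: slow=2, fast=1
  step 3: slow=3, fast=3
  slow == fast at node 3: cycle detected

Cycle: yes


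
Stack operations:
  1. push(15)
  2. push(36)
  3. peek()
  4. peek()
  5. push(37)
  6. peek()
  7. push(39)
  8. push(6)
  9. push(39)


push(15) -> [15]
push(36) -> [15, 36]
peek()->36
peek()->36
push(37) -> [15, 36, 37]
peek()->37
push(39) -> [15, 36, 37, 39]
push(6) -> [15, 36, 37, 39, 6]
push(39) -> [15, 36, 37, 39, 6, 39]

Final stack: [15, 36, 37, 39, 6, 39]


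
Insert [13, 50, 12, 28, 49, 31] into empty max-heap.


Insert 13: [13]
Insert 50: [50, 13]
Insert 12: [50, 13, 12]
Insert 28: [50, 28, 12, 13]
Insert 49: [50, 49, 12, 13, 28]
Insert 31: [50, 49, 31, 13, 28, 12]

Final heap: [50, 49, 31, 13, 28, 12]


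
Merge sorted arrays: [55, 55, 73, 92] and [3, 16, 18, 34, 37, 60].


Take 3 from B
Take 16 from B
Take 18 from B
Take 34 from B
Take 37 from B
Take 55 from A
Take 55 from A
Take 60 from B

Merged: [3, 16, 18, 34, 37, 55, 55, 60, 73, 92]


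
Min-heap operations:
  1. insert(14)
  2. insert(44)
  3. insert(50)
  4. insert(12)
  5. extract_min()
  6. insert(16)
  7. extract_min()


insert(14) -> [14]
insert(44) -> [14, 44]
insert(50) -> [14, 44, 50]
insert(12) -> [12, 14, 50, 44]
extract_min()->12, [14, 44, 50]
insert(16) -> [14, 16, 50, 44]
extract_min()->14, [16, 44, 50]

Final heap: [16, 44, 50]


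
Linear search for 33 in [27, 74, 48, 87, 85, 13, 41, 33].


i=0: 27!=33
i=1: 74!=33
i=2: 48!=33
i=3: 87!=33
i=4: 85!=33
i=5: 13!=33
i=6: 41!=33
i=7: 33==33 found!

Found at 7, 8 comps


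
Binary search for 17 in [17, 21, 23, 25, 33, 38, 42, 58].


Step 1: lo=0, hi=7, mid=3, val=25
Step 2: lo=0, hi=2, mid=1, val=21
Step 3: lo=0, hi=0, mid=0, val=17

Found at index 0


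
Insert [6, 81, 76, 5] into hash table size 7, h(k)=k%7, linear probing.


Insert 6: h=6 -> slot 6
Insert 81: h=4 -> slot 4
Insert 76: h=6, 1 probes -> slot 0
Insert 5: h=5 -> slot 5

Table: [76, None, None, None, 81, 5, 6]


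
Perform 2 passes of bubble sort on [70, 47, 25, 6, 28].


Initial: [70, 47, 25, 6, 28]
Pass 1: [47, 25, 6, 28, 70] (4 swaps)
Pass 2: [25, 6, 28, 47, 70] (3 swaps)

After 2 passes: [25, 6, 28, 47, 70]


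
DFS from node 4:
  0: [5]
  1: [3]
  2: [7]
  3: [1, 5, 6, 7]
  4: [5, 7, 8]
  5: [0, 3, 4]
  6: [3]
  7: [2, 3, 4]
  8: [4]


Visit 4, push [8, 7, 5]
Visit 5, push [3, 0]
Visit 0, push []
Visit 3, push [7, 6, 1]
Visit 1, push []
Visit 6, push []
Visit 7, push [2]
Visit 2, push []
Visit 8, push []

DFS order: [4, 5, 0, 3, 1, 6, 7, 2, 8]


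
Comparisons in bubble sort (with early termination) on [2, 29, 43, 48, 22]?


Algorithm: bubble sort (with early termination)
Input: [2, 29, 43, 48, 22]
Sorted: [2, 22, 29, 43, 48]

10


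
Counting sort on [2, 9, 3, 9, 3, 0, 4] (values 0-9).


Input: [2, 9, 3, 9, 3, 0, 4]
Counts: [1, 0, 1, 2, 1, 0, 0, 0, 0, 2]

Sorted: [0, 2, 3, 3, 4, 9, 9]


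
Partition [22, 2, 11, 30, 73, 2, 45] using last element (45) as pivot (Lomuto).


Pivot: 45
  22 <= 45: advance i (no swap)
  2 <= 45: advance i (no swap)
  11 <= 45: advance i (no swap)
  30 <= 45: advance i (no swap)
  2 <= 45: swap -> [22, 2, 11, 30, 2, 73, 45]
Place pivot at 5: [22, 2, 11, 30, 2, 45, 73]

Partitioned: [22, 2, 11, 30, 2, 45, 73]


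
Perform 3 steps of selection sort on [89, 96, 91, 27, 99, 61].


Initial: [89, 96, 91, 27, 99, 61]
Step 1: min=27 at 3
  Swap: [27, 96, 91, 89, 99, 61]
Step 2: min=61 at 5
  Swap: [27, 61, 91, 89, 99, 96]
Step 3: min=89 at 3
  Swap: [27, 61, 89, 91, 99, 96]

After 3 steps: [27, 61, 89, 91, 99, 96]


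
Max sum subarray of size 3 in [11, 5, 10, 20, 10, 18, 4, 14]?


[0:3]: 26
[1:4]: 35
[2:5]: 40
[3:6]: 48
[4:7]: 32
[5:8]: 36

Max: 48 at [3:6]


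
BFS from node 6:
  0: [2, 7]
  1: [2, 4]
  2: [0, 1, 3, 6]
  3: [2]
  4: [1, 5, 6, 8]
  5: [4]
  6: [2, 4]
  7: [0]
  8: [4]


Visit 6, enqueue [2, 4]
Visit 2, enqueue [0, 1, 3]
Visit 4, enqueue [5, 8]
Visit 0, enqueue [7]
Visit 1, enqueue []
Visit 3, enqueue []
Visit 5, enqueue []
Visit 8, enqueue []
Visit 7, enqueue []

BFS order: [6, 2, 4, 0, 1, 3, 5, 8, 7]


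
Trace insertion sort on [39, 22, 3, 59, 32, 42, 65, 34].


Initial: [39, 22, 3, 59, 32, 42, 65, 34]
Insert 22: [22, 39, 3, 59, 32, 42, 65, 34]
Insert 3: [3, 22, 39, 59, 32, 42, 65, 34]
Insert 59: [3, 22, 39, 59, 32, 42, 65, 34]
Insert 32: [3, 22, 32, 39, 59, 42, 65, 34]
Insert 42: [3, 22, 32, 39, 42, 59, 65, 34]
Insert 65: [3, 22, 32, 39, 42, 59, 65, 34]
Insert 34: [3, 22, 32, 34, 39, 42, 59, 65]

Sorted: [3, 22, 32, 34, 39, 42, 59, 65]


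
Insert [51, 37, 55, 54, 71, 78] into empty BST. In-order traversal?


Insert 51: root
Insert 37: L from 51
Insert 55: R from 51
Insert 54: R from 51 -> L from 55
Insert 71: R from 51 -> R from 55
Insert 78: R from 51 -> R from 55 -> R from 71

In-order: [37, 51, 54, 55, 71, 78]


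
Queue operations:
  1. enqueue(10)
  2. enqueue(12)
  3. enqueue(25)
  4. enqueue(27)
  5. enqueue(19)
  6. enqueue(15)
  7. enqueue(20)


enqueue(10) -> [10]
enqueue(12) -> [10, 12]
enqueue(25) -> [10, 12, 25]
enqueue(27) -> [10, 12, 25, 27]
enqueue(19) -> [10, 12, 25, 27, 19]
enqueue(15) -> [10, 12, 25, 27, 19, 15]
enqueue(20) -> [10, 12, 25, 27, 19, 15, 20]

Final queue: [10, 12, 25, 27, 19, 15, 20]


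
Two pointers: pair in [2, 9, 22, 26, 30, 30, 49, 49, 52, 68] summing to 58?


lo=0(2)+hi=9(68)=70
lo=0(2)+hi=8(52)=54
lo=1(9)+hi=8(52)=61
lo=1(9)+hi=7(49)=58

Yes: 9+49=58


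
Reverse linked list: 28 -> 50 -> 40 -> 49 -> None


Step 1: curr=28, set curr.next=prev(None) | reversed so far: 28
Step 2: curr=50, set curr.next=prev(28) | reversed so far: 50 -> 28
Step 3: curr=40, set curr.next=prev(50) | reversed so far: 40 -> 50 -> 28
Step 4: curr=49, set curr.next=prev(40) | reversed so far: 49 -> 40 -> 50 -> 28

49 -> 40 -> 50 -> 28 -> None


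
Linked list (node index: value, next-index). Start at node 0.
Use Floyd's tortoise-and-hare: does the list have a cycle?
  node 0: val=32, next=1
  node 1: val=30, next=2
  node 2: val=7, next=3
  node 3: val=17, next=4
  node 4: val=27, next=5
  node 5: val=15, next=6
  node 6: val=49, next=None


Floyd's tortoise (slow, +1) and hare (fast, +2):
  init: slow=0, fast=0
  step 1: slow=1, fast=2
  step 2: slow=2, fast=4
  step 3: slow=3, fast=6
  step 4: fast -> None, no cycle

Cycle: no


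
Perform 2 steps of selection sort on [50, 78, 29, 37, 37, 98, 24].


Initial: [50, 78, 29, 37, 37, 98, 24]
Step 1: min=24 at 6
  Swap: [24, 78, 29, 37, 37, 98, 50]
Step 2: min=29 at 2
  Swap: [24, 29, 78, 37, 37, 98, 50]

After 2 steps: [24, 29, 78, 37, 37, 98, 50]


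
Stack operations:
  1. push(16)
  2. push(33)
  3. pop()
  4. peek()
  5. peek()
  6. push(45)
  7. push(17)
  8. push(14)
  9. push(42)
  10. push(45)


push(16) -> [16]
push(33) -> [16, 33]
pop()->33, [16]
peek()->16
peek()->16
push(45) -> [16, 45]
push(17) -> [16, 45, 17]
push(14) -> [16, 45, 17, 14]
push(42) -> [16, 45, 17, 14, 42]
push(45) -> [16, 45, 17, 14, 42, 45]

Final stack: [16, 45, 17, 14, 42, 45]


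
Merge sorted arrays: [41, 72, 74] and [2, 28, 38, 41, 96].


Take 2 from B
Take 28 from B
Take 38 from B
Take 41 from A
Take 41 from B
Take 72 from A
Take 74 from A

Merged: [2, 28, 38, 41, 41, 72, 74, 96]


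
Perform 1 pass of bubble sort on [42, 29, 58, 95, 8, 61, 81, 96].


Initial: [42, 29, 58, 95, 8, 61, 81, 96]
Pass 1: [29, 42, 58, 8, 61, 81, 95, 96] (4 swaps)

After 1 pass: [29, 42, 58, 8, 61, 81, 95, 96]


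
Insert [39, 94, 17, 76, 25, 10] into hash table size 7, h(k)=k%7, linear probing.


Insert 39: h=4 -> slot 4
Insert 94: h=3 -> slot 3
Insert 17: h=3, 2 probes -> slot 5
Insert 76: h=6 -> slot 6
Insert 25: h=4, 3 probes -> slot 0
Insert 10: h=3, 5 probes -> slot 1

Table: [25, 10, None, 94, 39, 17, 76]


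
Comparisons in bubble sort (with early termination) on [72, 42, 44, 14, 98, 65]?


Algorithm: bubble sort (with early termination)
Input: [72, 42, 44, 14, 98, 65]
Sorted: [14, 42, 44, 65, 72, 98]

14


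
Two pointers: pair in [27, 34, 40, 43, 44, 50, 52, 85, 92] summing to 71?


lo=0(27)+hi=8(92)=119
lo=0(27)+hi=7(85)=112
lo=0(27)+hi=6(52)=79
lo=0(27)+hi=5(50)=77
lo=0(27)+hi=4(44)=71

Yes: 27+44=71


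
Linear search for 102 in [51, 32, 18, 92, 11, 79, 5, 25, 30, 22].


i=0: 51!=102
i=1: 32!=102
i=2: 18!=102
i=3: 92!=102
i=4: 11!=102
i=5: 79!=102
i=6: 5!=102
i=7: 25!=102
i=8: 30!=102
i=9: 22!=102

Not found, 10 comps


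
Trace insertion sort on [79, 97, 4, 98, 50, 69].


Initial: [79, 97, 4, 98, 50, 69]
Insert 97: [79, 97, 4, 98, 50, 69]
Insert 4: [4, 79, 97, 98, 50, 69]
Insert 98: [4, 79, 97, 98, 50, 69]
Insert 50: [4, 50, 79, 97, 98, 69]
Insert 69: [4, 50, 69, 79, 97, 98]

Sorted: [4, 50, 69, 79, 97, 98]


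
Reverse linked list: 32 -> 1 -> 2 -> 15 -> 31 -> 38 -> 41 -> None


Step 1: curr=32, set curr.next=prev(None) | reversed so far: 32
Step 2: curr=1, set curr.next=prev(32) | reversed so far: 1 -> 32
Step 3: curr=2, set curr.next=prev(1) | reversed so far: 2 -> 1 -> 32
Step 4: curr=15, set curr.next=prev(2) | reversed so far: 15 -> 2 -> 1 -> 32
Step 5: curr=31, set curr.next=prev(15) | reversed so far: 31 -> 15 -> 2 -> 1 -> 32
Step 6: curr=38, set curr.next=prev(31) | reversed so far: 38 -> 31 -> 15 -> 2 -> 1 -> 32
Step 7: curr=41, set curr.next=prev(38) | reversed so far: 41 -> 38 -> 31 -> 15 -> 2 -> 1 -> 32

41 -> 38 -> 31 -> 15 -> 2 -> 1 -> 32 -> None


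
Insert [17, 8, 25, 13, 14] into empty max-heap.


Insert 17: [17]
Insert 8: [17, 8]
Insert 25: [25, 8, 17]
Insert 13: [25, 13, 17, 8]
Insert 14: [25, 14, 17, 8, 13]

Final heap: [25, 14, 17, 8, 13]


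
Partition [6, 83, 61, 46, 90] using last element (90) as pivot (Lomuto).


Pivot: 90
  6 <= 90: advance i (no swap)
  83 <= 90: advance i (no swap)
  61 <= 90: advance i (no swap)
  46 <= 90: advance i (no swap)
Place pivot at 4: [6, 83, 61, 46, 90]

Partitioned: [6, 83, 61, 46, 90]


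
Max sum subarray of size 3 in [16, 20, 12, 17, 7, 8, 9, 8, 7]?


[0:3]: 48
[1:4]: 49
[2:5]: 36
[3:6]: 32
[4:7]: 24
[5:8]: 25
[6:9]: 24

Max: 49 at [1:4]


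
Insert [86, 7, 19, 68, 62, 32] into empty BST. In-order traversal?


Insert 86: root
Insert 7: L from 86
Insert 19: L from 86 -> R from 7
Insert 68: L from 86 -> R from 7 -> R from 19
Insert 62: L from 86 -> R from 7 -> R from 19 -> L from 68
Insert 32: L from 86 -> R from 7 -> R from 19 -> L from 68 -> L from 62

In-order: [7, 19, 32, 62, 68, 86]


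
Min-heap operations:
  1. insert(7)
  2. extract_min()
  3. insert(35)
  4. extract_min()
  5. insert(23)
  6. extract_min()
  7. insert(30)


insert(7) -> [7]
extract_min()->7, []
insert(35) -> [35]
extract_min()->35, []
insert(23) -> [23]
extract_min()->23, []
insert(30) -> [30]

Final heap: [30]


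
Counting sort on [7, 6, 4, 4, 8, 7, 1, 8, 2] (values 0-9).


Input: [7, 6, 4, 4, 8, 7, 1, 8, 2]
Counts: [0, 1, 1, 0, 2, 0, 1, 2, 2, 0]

Sorted: [1, 2, 4, 4, 6, 7, 7, 8, 8]


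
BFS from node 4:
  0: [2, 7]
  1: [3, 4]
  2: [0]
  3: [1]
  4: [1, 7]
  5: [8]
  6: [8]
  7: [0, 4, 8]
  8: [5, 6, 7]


Visit 4, enqueue [1, 7]
Visit 1, enqueue [3]
Visit 7, enqueue [0, 8]
Visit 3, enqueue []
Visit 0, enqueue [2]
Visit 8, enqueue [5, 6]
Visit 2, enqueue []
Visit 5, enqueue []
Visit 6, enqueue []

BFS order: [4, 1, 7, 3, 0, 8, 2, 5, 6]


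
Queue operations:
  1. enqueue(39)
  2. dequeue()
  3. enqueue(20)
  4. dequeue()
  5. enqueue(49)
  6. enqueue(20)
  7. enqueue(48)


enqueue(39) -> [39]
dequeue()->39, []
enqueue(20) -> [20]
dequeue()->20, []
enqueue(49) -> [49]
enqueue(20) -> [49, 20]
enqueue(48) -> [49, 20, 48]

Final queue: [49, 20, 48]


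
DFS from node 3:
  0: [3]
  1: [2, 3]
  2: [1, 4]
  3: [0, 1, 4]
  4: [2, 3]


Visit 3, push [4, 1, 0]
Visit 0, push []
Visit 1, push [2]
Visit 2, push [4]
Visit 4, push []

DFS order: [3, 0, 1, 2, 4]


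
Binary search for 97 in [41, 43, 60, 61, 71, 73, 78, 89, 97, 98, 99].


Step 1: lo=0, hi=10, mid=5, val=73
Step 2: lo=6, hi=10, mid=8, val=97

Found at index 8


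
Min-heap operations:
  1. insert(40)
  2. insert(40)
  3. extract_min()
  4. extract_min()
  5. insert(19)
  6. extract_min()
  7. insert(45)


insert(40) -> [40]
insert(40) -> [40, 40]
extract_min()->40, [40]
extract_min()->40, []
insert(19) -> [19]
extract_min()->19, []
insert(45) -> [45]

Final heap: [45]


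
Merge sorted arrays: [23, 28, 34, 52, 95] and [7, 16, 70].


Take 7 from B
Take 16 from B
Take 23 from A
Take 28 from A
Take 34 from A
Take 52 from A
Take 70 from B

Merged: [7, 16, 23, 28, 34, 52, 70, 95]


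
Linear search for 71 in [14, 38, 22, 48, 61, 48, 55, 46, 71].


i=0: 14!=71
i=1: 38!=71
i=2: 22!=71
i=3: 48!=71
i=4: 61!=71
i=5: 48!=71
i=6: 55!=71
i=7: 46!=71
i=8: 71==71 found!

Found at 8, 9 comps


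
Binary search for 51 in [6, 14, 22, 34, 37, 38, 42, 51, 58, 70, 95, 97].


Step 1: lo=0, hi=11, mid=5, val=38
Step 2: lo=6, hi=11, mid=8, val=58
Step 3: lo=6, hi=7, mid=6, val=42
Step 4: lo=7, hi=7, mid=7, val=51

Found at index 7


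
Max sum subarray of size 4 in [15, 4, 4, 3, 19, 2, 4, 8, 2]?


[0:4]: 26
[1:5]: 30
[2:6]: 28
[3:7]: 28
[4:8]: 33
[5:9]: 16

Max: 33 at [4:8]


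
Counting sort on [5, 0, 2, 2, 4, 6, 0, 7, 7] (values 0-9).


Input: [5, 0, 2, 2, 4, 6, 0, 7, 7]
Counts: [2, 0, 2, 0, 1, 1, 1, 2, 0, 0]

Sorted: [0, 0, 2, 2, 4, 5, 6, 7, 7]


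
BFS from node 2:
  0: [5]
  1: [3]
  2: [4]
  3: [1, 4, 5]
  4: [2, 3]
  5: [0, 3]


Visit 2, enqueue [4]
Visit 4, enqueue [3]
Visit 3, enqueue [1, 5]
Visit 1, enqueue []
Visit 5, enqueue [0]
Visit 0, enqueue []

BFS order: [2, 4, 3, 1, 5, 0]


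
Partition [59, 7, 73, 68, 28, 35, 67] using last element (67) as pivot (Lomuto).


Pivot: 67
  59 <= 67: advance i (no swap)
  7 <= 67: advance i (no swap)
  28 <= 67: swap -> [59, 7, 28, 68, 73, 35, 67]
  35 <= 67: swap -> [59, 7, 28, 35, 73, 68, 67]
Place pivot at 4: [59, 7, 28, 35, 67, 68, 73]

Partitioned: [59, 7, 28, 35, 67, 68, 73]


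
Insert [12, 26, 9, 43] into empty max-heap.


Insert 12: [12]
Insert 26: [26, 12]
Insert 9: [26, 12, 9]
Insert 43: [43, 26, 9, 12]

Final heap: [43, 26, 9, 12]


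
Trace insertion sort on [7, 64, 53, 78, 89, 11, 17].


Initial: [7, 64, 53, 78, 89, 11, 17]
Insert 64: [7, 64, 53, 78, 89, 11, 17]
Insert 53: [7, 53, 64, 78, 89, 11, 17]
Insert 78: [7, 53, 64, 78, 89, 11, 17]
Insert 89: [7, 53, 64, 78, 89, 11, 17]
Insert 11: [7, 11, 53, 64, 78, 89, 17]
Insert 17: [7, 11, 17, 53, 64, 78, 89]

Sorted: [7, 11, 17, 53, 64, 78, 89]


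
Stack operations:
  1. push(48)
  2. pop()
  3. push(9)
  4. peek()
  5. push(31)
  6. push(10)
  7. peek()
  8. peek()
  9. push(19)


push(48) -> [48]
pop()->48, []
push(9) -> [9]
peek()->9
push(31) -> [9, 31]
push(10) -> [9, 31, 10]
peek()->10
peek()->10
push(19) -> [9, 31, 10, 19]

Final stack: [9, 31, 10, 19]
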